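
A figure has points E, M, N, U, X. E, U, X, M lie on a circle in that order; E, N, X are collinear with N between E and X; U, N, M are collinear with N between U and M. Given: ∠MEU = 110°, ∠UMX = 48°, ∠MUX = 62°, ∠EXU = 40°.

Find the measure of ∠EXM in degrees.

1. ∠EMU = 40°  [same arc EU]
2. ∠EUM = 30°  [△EUM]
3. ∠EXM = 30°  [same arc EM]

∠EXM = 30°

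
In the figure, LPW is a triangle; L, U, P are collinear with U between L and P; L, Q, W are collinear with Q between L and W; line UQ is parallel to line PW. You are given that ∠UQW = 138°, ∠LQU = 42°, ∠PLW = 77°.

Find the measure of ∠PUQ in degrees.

∠PUQ = 119°

1. ∠LWP = 42°  [UQ∥PW, corresponding at Q]
2. ∠LPW = 61°  [△LPW]
3. ∠LUQ = 61°  [UQ∥PW, corresponding at U]
4. ∠PUQ = 119°  [linear pair at U on LP]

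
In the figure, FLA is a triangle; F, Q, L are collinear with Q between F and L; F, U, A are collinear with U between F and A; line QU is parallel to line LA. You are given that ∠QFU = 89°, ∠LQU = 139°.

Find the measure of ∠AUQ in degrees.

1. ∠FQU = 41°  [linear pair at Q on FL]
2. ∠FUQ = 50°  [△FQU]
3. ∠AUQ = 130°  [linear pair at U on FA]

∠AUQ = 130°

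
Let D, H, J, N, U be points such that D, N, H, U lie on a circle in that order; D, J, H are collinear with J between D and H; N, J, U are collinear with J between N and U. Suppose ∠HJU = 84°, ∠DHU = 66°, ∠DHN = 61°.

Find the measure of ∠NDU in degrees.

1. ∠DNU = 66°  [same arc DU]
2. ∠DUN = 61°  [same arc DN]
3. ∠NDU = 53°  [△DNU]

∠NDU = 53°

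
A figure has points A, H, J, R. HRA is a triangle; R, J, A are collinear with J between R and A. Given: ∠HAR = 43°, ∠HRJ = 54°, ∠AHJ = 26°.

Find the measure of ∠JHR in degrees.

1. ∠HAJ = 43°  [J on ray AR]
2. ∠AJH = 111°  [△HJA]
3. ∠HJR = 69°  [linear pair at J on RA]
4. ∠JHR = 57°  [△HRJ]

∠JHR = 57°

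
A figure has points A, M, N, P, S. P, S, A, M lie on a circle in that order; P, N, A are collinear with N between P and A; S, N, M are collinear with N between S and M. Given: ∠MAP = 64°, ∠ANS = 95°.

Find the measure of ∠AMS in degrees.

∠AMS = 31°

1. ∠MSP = 64°  [same arc PM]
2. ∠PNS = 85°  [linear pair at N on PA]
3. ∠APS = 31°  [△PNS]
4. ∠AMS = 31°  [same arc SA]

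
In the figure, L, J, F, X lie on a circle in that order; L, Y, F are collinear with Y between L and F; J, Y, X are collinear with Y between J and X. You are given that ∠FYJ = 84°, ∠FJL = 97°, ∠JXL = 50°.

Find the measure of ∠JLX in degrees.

∠JLX = 79°

1. ∠LYX = 84°  [vertical angles at Y]
2. ∠FXL = 83°  [cyclic LJFX, opposite ∠J+∠X]
3. ∠FLX = 46°  [△LYX]
4. ∠LFX = 51°  [△LFX]
5. ∠LJX = 51°  [same arc LX]
6. ∠JLX = 79°  [△LJX]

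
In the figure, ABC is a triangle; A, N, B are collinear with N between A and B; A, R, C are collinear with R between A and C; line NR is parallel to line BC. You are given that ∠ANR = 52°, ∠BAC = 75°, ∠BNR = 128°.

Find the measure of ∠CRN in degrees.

∠CRN = 127°

1. ∠ABC = 52°  [NR∥BC, corresponding at N]
2. ∠ACB = 53°  [△ABC]
3. ∠ARN = 53°  [NR∥BC, corresponding at R]
4. ∠CRN = 127°  [linear pair at R on AC]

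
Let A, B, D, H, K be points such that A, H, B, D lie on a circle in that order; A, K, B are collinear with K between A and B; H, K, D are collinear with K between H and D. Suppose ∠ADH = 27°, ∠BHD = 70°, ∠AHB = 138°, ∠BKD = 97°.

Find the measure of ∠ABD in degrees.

∠ABD = 68°

1. ∠BAD = 70°  [same arc BD]
2. ∠ADB = 42°  [cyclic AHBD, opposite ∠H+∠D]
3. ∠ABD = 68°  [△ABD]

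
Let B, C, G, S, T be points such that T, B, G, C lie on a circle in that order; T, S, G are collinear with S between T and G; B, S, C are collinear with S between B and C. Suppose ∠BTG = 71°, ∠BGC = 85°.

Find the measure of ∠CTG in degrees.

1. ∠BCG = 71°  [same arc BG]
2. ∠CBG = 24°  [△BGC]
3. ∠CTG = 24°  [same arc GC]

∠CTG = 24°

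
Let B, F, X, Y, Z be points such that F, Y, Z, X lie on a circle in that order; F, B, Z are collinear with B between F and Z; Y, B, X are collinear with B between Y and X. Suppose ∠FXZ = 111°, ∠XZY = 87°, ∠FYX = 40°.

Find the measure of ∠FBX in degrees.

1. ∠XFY = 93°  [cyclic FYZX, opposite ∠F+∠Z]
2. ∠FZX = 40°  [same arc FX]
3. ∠FXY = 47°  [△FYX]
4. ∠XFZ = 29°  [△FZX]
5. ∠FBX = 104°  [△FBX]

∠FBX = 104°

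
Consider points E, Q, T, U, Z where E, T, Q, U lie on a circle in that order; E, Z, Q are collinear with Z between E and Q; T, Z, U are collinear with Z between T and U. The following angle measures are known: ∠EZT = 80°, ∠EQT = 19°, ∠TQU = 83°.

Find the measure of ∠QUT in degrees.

1. ∠QZT = 100°  [linear pair at Z on EQ]
2. ∠QTU = 61°  [△TZQ]
3. ∠QUT = 36°  [△TQU]

∠QUT = 36°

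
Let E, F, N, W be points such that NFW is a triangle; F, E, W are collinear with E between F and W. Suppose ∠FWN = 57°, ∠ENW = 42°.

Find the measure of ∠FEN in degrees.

∠FEN = 99°

1. ∠EWN = 57°  [E on ray WF]
2. ∠NEW = 81°  [△NEW]
3. ∠FEN = 99°  [linear pair at E on FW]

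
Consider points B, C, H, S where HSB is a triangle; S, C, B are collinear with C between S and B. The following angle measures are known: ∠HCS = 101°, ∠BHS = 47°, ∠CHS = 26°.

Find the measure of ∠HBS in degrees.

1. ∠CSH = 53°  [△HSC]
2. ∠BSH = 53°  [C on ray SB]
3. ∠HBS = 80°  [△HSB]

∠HBS = 80°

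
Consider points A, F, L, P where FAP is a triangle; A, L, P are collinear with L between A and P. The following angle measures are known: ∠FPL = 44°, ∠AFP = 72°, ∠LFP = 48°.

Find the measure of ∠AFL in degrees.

∠AFL = 24°

1. ∠FLP = 88°  [△FLP]
2. ∠APF = 44°  [L on ray PA]
3. ∠FAP = 64°  [△FAP]
4. ∠ALF = 92°  [linear pair at L on AP]
5. ∠FAL = 64°  [L on ray AP]
6. ∠AFL = 24°  [△FAL]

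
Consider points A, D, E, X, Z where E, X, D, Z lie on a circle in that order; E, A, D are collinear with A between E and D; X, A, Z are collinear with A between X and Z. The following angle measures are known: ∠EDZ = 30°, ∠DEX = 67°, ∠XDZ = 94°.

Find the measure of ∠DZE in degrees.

1. ∠DZX = 67°  [same arc XD]
2. ∠DXZ = 19°  [△XDZ]
3. ∠DEZ = 19°  [same arc DZ]
4. ∠DZE = 131°  [△EDZ]

∠DZE = 131°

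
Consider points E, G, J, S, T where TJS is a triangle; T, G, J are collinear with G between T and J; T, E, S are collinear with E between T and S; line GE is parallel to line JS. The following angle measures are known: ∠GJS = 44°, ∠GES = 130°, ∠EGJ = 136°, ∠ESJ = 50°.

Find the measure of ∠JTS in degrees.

∠JTS = 86°

1. ∠SJT = 44°  [G on ray JT]
2. ∠JST = 50°  [E on ray ST]
3. ∠JTS = 86°  [△TJS]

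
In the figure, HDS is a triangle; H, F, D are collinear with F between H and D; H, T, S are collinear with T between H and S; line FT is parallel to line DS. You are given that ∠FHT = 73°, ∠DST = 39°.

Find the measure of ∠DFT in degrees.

1. ∠DHS = 73°  [F on HD, T on HS]
2. ∠DSH = 39°  [T on ray SH]
3. ∠HDS = 68°  [△HDS]
4. ∠HFT = 68°  [FT∥DS, corresponding at F]
5. ∠DFT = 112°  [linear pair at F on HD]

∠DFT = 112°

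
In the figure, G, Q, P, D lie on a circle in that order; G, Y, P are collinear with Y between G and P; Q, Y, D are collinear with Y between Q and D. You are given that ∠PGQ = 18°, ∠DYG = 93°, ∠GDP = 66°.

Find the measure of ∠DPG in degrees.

1. ∠PDQ = 18°  [same arc QP]
2. ∠DYP = 87°  [linear pair at Y on GP]
3. ∠DPG = 75°  [△PYD]

∠DPG = 75°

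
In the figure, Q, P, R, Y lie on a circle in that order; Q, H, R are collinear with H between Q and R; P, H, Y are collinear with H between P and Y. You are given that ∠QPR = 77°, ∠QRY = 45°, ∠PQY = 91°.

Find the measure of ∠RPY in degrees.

1. ∠QYR = 103°  [cyclic QPRY, opposite ∠P+∠Y]
2. ∠RQY = 32°  [△QRY]
3. ∠RPY = 32°  [same arc RY]

∠RPY = 32°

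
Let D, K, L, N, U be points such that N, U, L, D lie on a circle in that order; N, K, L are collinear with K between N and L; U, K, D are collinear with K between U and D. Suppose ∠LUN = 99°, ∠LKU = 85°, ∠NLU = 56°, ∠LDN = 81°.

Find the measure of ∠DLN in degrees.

∠DLN = 60°

1. ∠LNU = 25°  [△NUL]
2. ∠DKN = 85°  [vertical angles at K]
3. ∠LDU = 25°  [same arc UL]
4. ∠DKL = 95°  [linear pair at K on NL]
5. ∠DLN = 60°  [△LKD]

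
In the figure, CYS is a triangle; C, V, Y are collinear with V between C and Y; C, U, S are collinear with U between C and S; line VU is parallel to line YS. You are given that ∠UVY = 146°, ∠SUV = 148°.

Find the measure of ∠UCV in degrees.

1. ∠CVU = 34°  [linear pair at V on CY]
2. ∠CUV = 32°  [linear pair at U on CS]
3. ∠UCV = 114°  [△CVU]

∠UCV = 114°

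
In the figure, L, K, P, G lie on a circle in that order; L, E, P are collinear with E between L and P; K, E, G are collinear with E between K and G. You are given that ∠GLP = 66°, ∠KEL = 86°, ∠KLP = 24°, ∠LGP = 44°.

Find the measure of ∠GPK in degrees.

∠GPK = 90°

1. ∠GKP = 66°  [same arc PG]
2. ∠KGP = 24°  [same arc KP]
3. ∠GPK = 90°  [△KPG]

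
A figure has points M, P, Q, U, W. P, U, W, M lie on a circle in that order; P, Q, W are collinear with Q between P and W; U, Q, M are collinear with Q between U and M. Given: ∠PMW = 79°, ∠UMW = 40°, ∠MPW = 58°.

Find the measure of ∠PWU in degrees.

1. ∠PUW = 101°  [cyclic PUWM, opposite ∠U+∠M]
2. ∠UPW = 40°  [same arc UW]
3. ∠PWU = 39°  [△PUW]

∠PWU = 39°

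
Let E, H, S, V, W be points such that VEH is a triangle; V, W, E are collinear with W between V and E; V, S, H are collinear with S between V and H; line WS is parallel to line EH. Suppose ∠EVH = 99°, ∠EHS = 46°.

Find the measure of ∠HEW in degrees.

1. ∠EHV = 46°  [S on ray HV]
2. ∠HEV = 35°  [△VEH]
3. ∠HEW = 35°  [W on ray EV]

∠HEW = 35°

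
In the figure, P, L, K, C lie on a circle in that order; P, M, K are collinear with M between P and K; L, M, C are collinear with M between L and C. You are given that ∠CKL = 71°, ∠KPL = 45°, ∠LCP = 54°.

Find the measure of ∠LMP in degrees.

∠LMP = 118°

1. ∠CPL = 109°  [cyclic PLKC, opposite ∠P+∠K]
2. ∠CLP = 17°  [△PLC]
3. ∠LMP = 118°  [△PML]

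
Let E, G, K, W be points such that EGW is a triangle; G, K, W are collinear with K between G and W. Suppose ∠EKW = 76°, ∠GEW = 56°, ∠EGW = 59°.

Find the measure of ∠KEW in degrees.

1. ∠EWG = 65°  [△EGW]
2. ∠EWK = 65°  [K on ray WG]
3. ∠KEW = 39°  [△EKW]

∠KEW = 39°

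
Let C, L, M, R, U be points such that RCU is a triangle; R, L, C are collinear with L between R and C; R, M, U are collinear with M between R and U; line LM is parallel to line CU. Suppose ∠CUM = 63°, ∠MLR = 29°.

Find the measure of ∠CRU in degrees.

∠CRU = 88°

1. ∠CUR = 63°  [M on ray UR]
2. ∠RCU = 29°  [LM∥CU, corresponding at L]
3. ∠CRU = 88°  [△RCU]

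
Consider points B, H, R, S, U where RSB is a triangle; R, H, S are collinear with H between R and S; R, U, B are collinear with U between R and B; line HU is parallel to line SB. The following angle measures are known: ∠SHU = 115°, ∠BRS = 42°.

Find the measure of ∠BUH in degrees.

∠BUH = 107°

1. ∠RHU = 65°  [linear pair at H on RS]
2. ∠HRU = 42°  [H on RS, U on RB]
3. ∠HUR = 73°  [△RHU]
4. ∠BUH = 107°  [linear pair at U on RB]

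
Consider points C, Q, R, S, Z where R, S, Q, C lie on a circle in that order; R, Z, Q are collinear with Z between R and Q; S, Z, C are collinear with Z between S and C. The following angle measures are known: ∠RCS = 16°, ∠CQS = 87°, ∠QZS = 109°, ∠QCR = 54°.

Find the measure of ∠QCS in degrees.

∠QCS = 38°

1. ∠RQS = 16°  [same arc RS]
2. ∠CSQ = 55°  [△SZQ]
3. ∠QCS = 38°  [△SQC]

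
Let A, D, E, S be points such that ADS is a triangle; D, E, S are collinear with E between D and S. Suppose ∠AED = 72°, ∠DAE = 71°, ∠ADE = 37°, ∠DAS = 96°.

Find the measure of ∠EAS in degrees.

1. ∠AES = 108°  [linear pair at E on DS]
2. ∠ADS = 37°  [E on ray DS]
3. ∠ASD = 47°  [△ADS]
4. ∠ASE = 47°  [E on ray SD]
5. ∠EAS = 25°  [△AES]

∠EAS = 25°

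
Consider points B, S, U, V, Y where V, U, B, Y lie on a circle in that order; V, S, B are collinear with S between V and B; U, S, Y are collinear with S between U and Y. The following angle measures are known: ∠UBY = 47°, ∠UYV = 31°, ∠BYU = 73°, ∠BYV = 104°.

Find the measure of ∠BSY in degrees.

∠BSY = 91°

1. ∠UVY = 133°  [cyclic VUBY, opposite ∠V+∠B]
2. ∠VUY = 16°  [△VUY]
3. ∠VBY = 16°  [same arc VY]
4. ∠BSY = 91°  [△BSY]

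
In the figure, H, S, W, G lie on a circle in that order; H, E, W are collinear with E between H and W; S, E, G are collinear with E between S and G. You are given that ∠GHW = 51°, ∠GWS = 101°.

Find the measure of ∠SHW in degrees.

∠SHW = 28°

1. ∠GSW = 51°  [same arc WG]
2. ∠SGW = 28°  [△SWG]
3. ∠SHW = 28°  [same arc SW]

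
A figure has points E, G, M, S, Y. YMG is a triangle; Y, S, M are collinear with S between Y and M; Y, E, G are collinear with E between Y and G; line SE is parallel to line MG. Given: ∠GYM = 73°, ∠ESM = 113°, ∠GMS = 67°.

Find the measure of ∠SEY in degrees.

∠SEY = 40°

1. ∠EYS = 73°  [S on YM, E on YG]
2. ∠ESY = 67°  [linear pair at S on YM]
3. ∠SEY = 40°  [△YSE]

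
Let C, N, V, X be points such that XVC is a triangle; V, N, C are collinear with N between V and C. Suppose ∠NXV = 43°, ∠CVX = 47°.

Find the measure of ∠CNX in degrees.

∠CNX = 90°

1. ∠NVX = 47°  [N on ray VC]
2. ∠VNX = 90°  [△XVN]
3. ∠CNX = 90°  [linear pair at N on VC]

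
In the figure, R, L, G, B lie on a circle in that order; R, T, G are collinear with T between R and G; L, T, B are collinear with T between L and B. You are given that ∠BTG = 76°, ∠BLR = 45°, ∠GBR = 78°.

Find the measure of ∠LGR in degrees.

∠LGR = 19°

1. ∠LTR = 76°  [vertical angles at T]
2. ∠GRL = 59°  [△RTL]
3. ∠GLR = 102°  [cyclic RLGB, opposite ∠L+∠B]
4. ∠LGR = 19°  [△RLG]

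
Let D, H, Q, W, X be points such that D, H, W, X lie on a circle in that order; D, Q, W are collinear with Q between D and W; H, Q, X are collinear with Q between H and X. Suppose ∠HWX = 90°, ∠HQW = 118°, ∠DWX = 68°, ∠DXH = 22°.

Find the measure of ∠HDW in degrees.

1. ∠DQH = 62°  [linear pair at Q on DW]
2. ∠DHX = 68°  [same arc DX]
3. ∠HDW = 50°  [△DQH]

∠HDW = 50°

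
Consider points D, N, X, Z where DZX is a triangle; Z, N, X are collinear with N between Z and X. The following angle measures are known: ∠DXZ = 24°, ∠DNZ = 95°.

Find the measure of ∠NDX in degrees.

1. ∠DXN = 24°  [N on ray XZ]
2. ∠DNX = 85°  [linear pair at N on ZX]
3. ∠NDX = 71°  [△DNX]

∠NDX = 71°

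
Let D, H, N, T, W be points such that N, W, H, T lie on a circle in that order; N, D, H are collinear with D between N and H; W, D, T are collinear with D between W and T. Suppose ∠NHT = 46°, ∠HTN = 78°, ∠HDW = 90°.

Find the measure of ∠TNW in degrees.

∠TNW = 100°

1. ∠NWT = 46°  [same arc NT]
2. ∠HNT = 56°  [△NHT]
3. ∠NDT = 90°  [vertical angles at D]
4. ∠NTW = 34°  [△NDT]
5. ∠TNW = 100°  [△NWT]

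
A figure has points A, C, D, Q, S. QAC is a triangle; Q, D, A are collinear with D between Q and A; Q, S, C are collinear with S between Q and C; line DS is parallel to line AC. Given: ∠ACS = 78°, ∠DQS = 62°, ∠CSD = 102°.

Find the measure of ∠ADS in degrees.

1. ∠DSQ = 78°  [linear pair at S on QC]
2. ∠QDS = 40°  [△QDS]
3. ∠ADS = 140°  [linear pair at D on QA]

∠ADS = 140°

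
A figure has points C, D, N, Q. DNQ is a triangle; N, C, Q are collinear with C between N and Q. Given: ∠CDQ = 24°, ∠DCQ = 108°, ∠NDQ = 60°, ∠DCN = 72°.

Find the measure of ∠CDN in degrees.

∠CDN = 36°

1. ∠CQD = 48°  [△DCQ]
2. ∠DQN = 48°  [C on ray QN]
3. ∠DNQ = 72°  [△DNQ]
4. ∠CND = 72°  [C on ray NQ]
5. ∠CDN = 36°  [△DNC]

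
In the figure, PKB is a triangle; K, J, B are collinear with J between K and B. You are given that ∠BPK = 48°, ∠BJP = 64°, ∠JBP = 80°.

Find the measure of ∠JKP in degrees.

∠JKP = 52°

1. ∠KBP = 80°  [J on ray BK]
2. ∠BKP = 52°  [△PKB]
3. ∠JKP = 52°  [J on ray KB]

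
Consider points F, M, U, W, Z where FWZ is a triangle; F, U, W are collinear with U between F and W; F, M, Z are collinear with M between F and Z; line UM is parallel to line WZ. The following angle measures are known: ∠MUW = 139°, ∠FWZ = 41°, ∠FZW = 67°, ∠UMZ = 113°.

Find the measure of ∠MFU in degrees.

1. ∠FUM = 41°  [linear pair at U on FW]
2. ∠FMU = 67°  [UM∥WZ, corresponding at M]
3. ∠MFU = 72°  [△FUM]

∠MFU = 72°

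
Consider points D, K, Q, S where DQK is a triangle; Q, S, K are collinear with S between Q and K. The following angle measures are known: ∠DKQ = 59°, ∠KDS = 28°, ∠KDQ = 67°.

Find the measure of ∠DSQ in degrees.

1. ∠DKS = 59°  [S on ray KQ]
2. ∠DSK = 93°  [△DSK]
3. ∠DSQ = 87°  [linear pair at S on QK]

∠DSQ = 87°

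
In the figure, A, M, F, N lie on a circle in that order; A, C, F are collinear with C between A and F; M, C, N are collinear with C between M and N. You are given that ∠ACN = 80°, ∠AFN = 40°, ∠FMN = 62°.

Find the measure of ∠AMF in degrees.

∠AMF = 102°

1. ∠FCM = 80°  [vertical angles at C]
2. ∠AMN = 40°  [same arc AN]
3. ∠AFM = 38°  [△MCF]
4. ∠ACM = 100°  [linear pair at C on AF]
5. ∠FAM = 40°  [△ACM]
6. ∠AMF = 102°  [△AMF]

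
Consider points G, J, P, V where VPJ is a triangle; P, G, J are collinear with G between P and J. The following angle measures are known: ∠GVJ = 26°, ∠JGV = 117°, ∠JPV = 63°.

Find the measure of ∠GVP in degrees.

1. ∠PGV = 63°  [linear pair at G on PJ]
2. ∠GPV = 63°  [G on ray PJ]
3. ∠GVP = 54°  [△VPG]

∠GVP = 54°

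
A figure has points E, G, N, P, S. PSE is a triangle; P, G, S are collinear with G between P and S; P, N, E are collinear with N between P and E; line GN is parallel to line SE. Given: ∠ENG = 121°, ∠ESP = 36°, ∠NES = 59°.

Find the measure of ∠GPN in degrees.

1. ∠GNP = 59°  [linear pair at N on PE]
2. ∠NGP = 36°  [GN∥SE, corresponding at G]
3. ∠GPN = 85°  [△PGN]

∠GPN = 85°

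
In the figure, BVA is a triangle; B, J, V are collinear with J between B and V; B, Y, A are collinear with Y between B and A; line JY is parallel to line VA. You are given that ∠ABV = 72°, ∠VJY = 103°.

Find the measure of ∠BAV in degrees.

1. ∠JBY = 72°  [J on BV, Y on BA]
2. ∠BJY = 77°  [linear pair at J on BV]
3. ∠BYJ = 31°  [△BJY]
4. ∠BAV = 31°  [JY∥VA, corresponding at Y]

∠BAV = 31°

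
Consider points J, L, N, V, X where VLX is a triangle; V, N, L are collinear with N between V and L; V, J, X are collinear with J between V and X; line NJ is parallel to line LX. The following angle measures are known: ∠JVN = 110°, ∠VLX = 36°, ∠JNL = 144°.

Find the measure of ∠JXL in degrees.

1. ∠LVX = 110°  [N on VL, J on VX]
2. ∠LXV = 34°  [△VLX]
3. ∠JXL = 34°  [J on ray XV]

∠JXL = 34°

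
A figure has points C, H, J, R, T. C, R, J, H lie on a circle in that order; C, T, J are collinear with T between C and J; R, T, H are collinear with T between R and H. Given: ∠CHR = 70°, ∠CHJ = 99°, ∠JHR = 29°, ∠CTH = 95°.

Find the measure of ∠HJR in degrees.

1. ∠CJR = 70°  [same arc CR]
2. ∠JTR = 95°  [vertical angles at T]
3. ∠HRJ = 15°  [△RTJ]
4. ∠HJR = 136°  [△RJH]

∠HJR = 136°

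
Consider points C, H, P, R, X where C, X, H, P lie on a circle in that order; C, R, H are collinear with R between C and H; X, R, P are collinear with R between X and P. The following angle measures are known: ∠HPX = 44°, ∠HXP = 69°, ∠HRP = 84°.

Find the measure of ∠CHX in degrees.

∠CHX = 15°

1. ∠HCP = 69°  [same arc HP]
2. ∠CRP = 96°  [linear pair at R on CH]
3. ∠CPX = 15°  [△CRP]
4. ∠CHX = 15°  [same arc CX]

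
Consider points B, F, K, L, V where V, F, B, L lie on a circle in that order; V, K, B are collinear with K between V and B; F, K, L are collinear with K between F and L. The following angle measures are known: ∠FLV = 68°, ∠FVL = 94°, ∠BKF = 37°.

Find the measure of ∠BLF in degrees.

∠BLF = 19°

1. ∠FBV = 68°  [same arc VF]
2. ∠FBL = 86°  [cyclic VFBL, opposite ∠V+∠B]
3. ∠BFL = 75°  [△FKB]
4. ∠BLF = 19°  [△FBL]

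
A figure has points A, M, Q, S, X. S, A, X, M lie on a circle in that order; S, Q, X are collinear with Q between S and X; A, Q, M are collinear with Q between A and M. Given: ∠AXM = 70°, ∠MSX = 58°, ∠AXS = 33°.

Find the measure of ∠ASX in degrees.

∠ASX = 52°

1. ∠ASM = 110°  [cyclic SAXM, opposite ∠S+∠X]
2. ∠MAX = 58°  [same arc XM]
3. ∠AMS = 33°  [same arc SA]
4. ∠AQX = 89°  [△AQX]
5. ∠MAS = 37°  [△SAM]
6. ∠AQS = 91°  [linear pair at Q on SX]
7. ∠ASX = 52°  [△SQA]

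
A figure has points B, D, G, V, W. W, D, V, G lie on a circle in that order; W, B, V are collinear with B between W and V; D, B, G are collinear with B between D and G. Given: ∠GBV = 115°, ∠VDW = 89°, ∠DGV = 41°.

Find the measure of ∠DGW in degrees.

∠DGW = 50°

1. ∠GBW = 65°  [linear pair at B on WV]
2. ∠GVW = 24°  [△VBG]
3. ∠VGW = 91°  [cyclic WDVG, opposite ∠D+∠G]
4. ∠GWV = 65°  [△WVG]
5. ∠DGW = 50°  [△WBG]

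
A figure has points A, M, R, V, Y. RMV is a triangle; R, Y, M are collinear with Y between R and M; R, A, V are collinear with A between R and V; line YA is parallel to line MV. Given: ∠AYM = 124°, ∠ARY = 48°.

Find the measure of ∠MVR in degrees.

1. ∠AYR = 56°  [linear pair at Y on RM]
2. ∠RAY = 76°  [△RYA]
3. ∠MVR = 76°  [YA∥MV, corresponding at A]

∠MVR = 76°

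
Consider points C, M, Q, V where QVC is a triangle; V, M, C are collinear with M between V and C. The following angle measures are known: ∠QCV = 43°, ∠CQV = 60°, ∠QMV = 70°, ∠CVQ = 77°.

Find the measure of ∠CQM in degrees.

1. ∠MCQ = 43°  [M on ray CV]
2. ∠CMQ = 110°  [linear pair at M on VC]
3. ∠CQM = 27°  [△QMC]

∠CQM = 27°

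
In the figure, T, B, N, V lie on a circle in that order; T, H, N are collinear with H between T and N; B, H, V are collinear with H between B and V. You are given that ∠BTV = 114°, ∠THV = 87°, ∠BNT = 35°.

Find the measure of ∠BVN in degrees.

1. ∠BNV = 66°  [cyclic TBNV, opposite ∠T+∠N]
2. ∠BHN = 87°  [vertical angles at H]
3. ∠NBV = 58°  [△BHN]
4. ∠BVN = 56°  [△BNV]

∠BVN = 56°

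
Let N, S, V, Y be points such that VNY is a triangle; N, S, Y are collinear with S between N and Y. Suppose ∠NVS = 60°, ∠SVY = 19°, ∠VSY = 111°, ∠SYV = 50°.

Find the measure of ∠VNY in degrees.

∠VNY = 51°

1. ∠NSV = 69°  [linear pair at S on NY]
2. ∠SNV = 51°  [△VNS]
3. ∠VNY = 51°  [S on ray NY]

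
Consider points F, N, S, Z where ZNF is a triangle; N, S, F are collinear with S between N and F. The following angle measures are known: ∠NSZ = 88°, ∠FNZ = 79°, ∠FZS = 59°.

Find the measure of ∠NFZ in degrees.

1. ∠FSZ = 92°  [linear pair at S on NF]
2. ∠SFZ = 29°  [△ZSF]
3. ∠NFZ = 29°  [S on ray FN]

∠NFZ = 29°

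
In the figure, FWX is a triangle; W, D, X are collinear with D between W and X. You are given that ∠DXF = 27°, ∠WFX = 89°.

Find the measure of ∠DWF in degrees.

∠DWF = 64°

1. ∠FXW = 27°  [D on ray XW]
2. ∠FWX = 64°  [△FWX]
3. ∠DWF = 64°  [D on ray WX]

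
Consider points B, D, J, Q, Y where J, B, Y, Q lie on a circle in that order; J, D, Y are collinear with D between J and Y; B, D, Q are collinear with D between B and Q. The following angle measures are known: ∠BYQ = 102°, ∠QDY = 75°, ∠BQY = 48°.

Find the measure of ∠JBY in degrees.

1. ∠QBY = 30°  [△BYQ]
2. ∠JYQ = 57°  [△YDQ]
3. ∠QJY = 30°  [same arc YQ]
4. ∠JQY = 93°  [△JYQ]
5. ∠JBY = 87°  [cyclic JBYQ, opposite ∠B+∠Q]

∠JBY = 87°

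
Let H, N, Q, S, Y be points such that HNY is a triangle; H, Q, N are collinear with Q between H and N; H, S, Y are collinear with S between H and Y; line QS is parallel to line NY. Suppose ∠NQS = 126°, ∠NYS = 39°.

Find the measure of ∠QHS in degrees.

∠QHS = 87°

1. ∠HQS = 54°  [linear pair at Q on HN]
2. ∠HYN = 39°  [S on ray YH]
3. ∠HNY = 54°  [QS∥NY, corresponding at Q]
4. ∠NHY = 87°  [△HNY]
5. ∠QHS = 87°  [Q on HN, S on HY]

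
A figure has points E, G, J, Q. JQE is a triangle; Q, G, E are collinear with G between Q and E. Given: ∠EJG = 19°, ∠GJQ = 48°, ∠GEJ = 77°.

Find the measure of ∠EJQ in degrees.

∠EJQ = 67°

1. ∠EGJ = 84°  [△JGE]
2. ∠JEQ = 77°  [G on ray EQ]
3. ∠JGQ = 96°  [linear pair at G on QE]
4. ∠GQJ = 36°  [△JQG]
5. ∠EQJ = 36°  [G on ray QE]
6. ∠EJQ = 67°  [△JQE]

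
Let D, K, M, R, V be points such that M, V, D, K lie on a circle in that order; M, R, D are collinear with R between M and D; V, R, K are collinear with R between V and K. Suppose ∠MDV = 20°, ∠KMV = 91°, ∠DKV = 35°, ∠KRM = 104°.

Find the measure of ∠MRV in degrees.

1. ∠MKV = 20°  [same arc MV]
2. ∠KVM = 69°  [△MVK]
3. ∠DMV = 35°  [same arc VD]
4. ∠MRV = 76°  [△MRV]

∠MRV = 76°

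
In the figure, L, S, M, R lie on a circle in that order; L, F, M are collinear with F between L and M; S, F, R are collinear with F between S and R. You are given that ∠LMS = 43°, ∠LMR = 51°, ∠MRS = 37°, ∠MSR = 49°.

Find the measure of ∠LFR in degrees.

1. ∠LRS = 43°  [same arc LS]
2. ∠MLR = 49°  [same arc MR]
3. ∠LFR = 88°  [△LFR]

∠LFR = 88°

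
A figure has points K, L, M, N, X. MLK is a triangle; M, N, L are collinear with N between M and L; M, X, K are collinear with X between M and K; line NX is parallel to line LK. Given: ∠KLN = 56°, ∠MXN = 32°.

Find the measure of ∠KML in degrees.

∠KML = 92°

1. ∠KLM = 56°  [N on ray LM]
2. ∠LKM = 32°  [NX∥LK, corresponding at X]
3. ∠KML = 92°  [△MLK]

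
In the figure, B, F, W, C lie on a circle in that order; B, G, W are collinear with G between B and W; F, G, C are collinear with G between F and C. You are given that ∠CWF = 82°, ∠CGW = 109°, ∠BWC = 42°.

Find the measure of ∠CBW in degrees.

1. ∠CBF = 98°  [cyclic BFWC, opposite ∠B+∠W]
2. ∠BGC = 71°  [linear pair at G on BW]
3. ∠BFC = 42°  [same arc BC]
4. ∠BCF = 40°  [△BFC]
5. ∠CBW = 69°  [△BGC]

∠CBW = 69°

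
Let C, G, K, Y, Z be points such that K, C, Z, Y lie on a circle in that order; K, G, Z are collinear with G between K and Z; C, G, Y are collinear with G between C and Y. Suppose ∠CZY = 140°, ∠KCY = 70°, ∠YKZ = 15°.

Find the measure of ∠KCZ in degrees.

∠KCZ = 85°

1. ∠KZY = 70°  [same arc KY]
2. ∠KYZ = 95°  [△KZY]
3. ∠KCZ = 85°  [cyclic KCZY, opposite ∠C+∠Y]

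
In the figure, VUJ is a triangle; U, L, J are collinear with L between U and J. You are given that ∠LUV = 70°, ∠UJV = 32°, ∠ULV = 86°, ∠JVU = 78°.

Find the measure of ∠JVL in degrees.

∠JVL = 54°

1. ∠LJV = 32°  [L on ray JU]
2. ∠JLV = 94°  [linear pair at L on UJ]
3. ∠JVL = 54°  [△VLJ]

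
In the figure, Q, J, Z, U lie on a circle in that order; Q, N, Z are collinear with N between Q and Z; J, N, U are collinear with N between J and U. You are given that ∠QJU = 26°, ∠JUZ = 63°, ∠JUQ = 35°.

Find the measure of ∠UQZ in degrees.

∠UQZ = 56°

1. ∠QZU = 26°  [same arc QU]
2. ∠UNZ = 91°  [△ZNU]
3. ∠QNU = 89°  [linear pair at N on QZ]
4. ∠UQZ = 56°  [△QNU]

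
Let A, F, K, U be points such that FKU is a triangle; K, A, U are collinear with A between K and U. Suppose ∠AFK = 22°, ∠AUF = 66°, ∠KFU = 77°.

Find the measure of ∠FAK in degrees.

∠FAK = 121°

1. ∠FUK = 66°  [A on ray UK]
2. ∠FKU = 37°  [△FKU]
3. ∠AKF = 37°  [A on ray KU]
4. ∠FAK = 121°  [△FKA]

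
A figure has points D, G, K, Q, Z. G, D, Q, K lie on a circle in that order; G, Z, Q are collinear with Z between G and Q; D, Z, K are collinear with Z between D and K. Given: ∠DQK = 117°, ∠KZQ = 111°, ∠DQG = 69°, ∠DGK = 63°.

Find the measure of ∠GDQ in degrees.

1. ∠DZG = 111°  [vertical angles at Z]
2. ∠DKG = 69°  [same arc GD]
3. ∠GDK = 48°  [△GDK]
4. ∠DGQ = 21°  [△GZD]
5. ∠GDQ = 90°  [△GDQ]

∠GDQ = 90°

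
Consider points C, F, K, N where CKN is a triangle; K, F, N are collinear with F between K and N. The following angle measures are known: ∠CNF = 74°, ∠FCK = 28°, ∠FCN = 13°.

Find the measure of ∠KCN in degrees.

∠KCN = 41°

1. ∠CFN = 93°  [△CFN]
2. ∠CNK = 74°  [F on ray NK]
3. ∠CFK = 87°  [linear pair at F on KN]
4. ∠CKF = 65°  [△CKF]
5. ∠CKN = 65°  [F on ray KN]
6. ∠KCN = 41°  [△CKN]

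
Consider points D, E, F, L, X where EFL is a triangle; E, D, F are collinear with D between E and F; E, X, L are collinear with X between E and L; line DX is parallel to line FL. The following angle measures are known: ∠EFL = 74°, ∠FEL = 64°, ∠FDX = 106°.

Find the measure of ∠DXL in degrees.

∠DXL = 138°

1. ∠ELF = 42°  [△EFL]
2. ∠DXE = 42°  [DX∥FL, corresponding at X]
3. ∠DXL = 138°  [linear pair at X on EL]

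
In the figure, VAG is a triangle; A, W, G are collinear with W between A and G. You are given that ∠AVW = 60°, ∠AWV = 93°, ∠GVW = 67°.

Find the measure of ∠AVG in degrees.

1. ∠VAW = 27°  [△VAW]
2. ∠GWV = 87°  [linear pair at W on AG]
3. ∠VGW = 26°  [△VWG]
4. ∠GAV = 27°  [W on ray AG]
5. ∠AGV = 26°  [W on ray GA]
6. ∠AVG = 127°  [△VAG]

∠AVG = 127°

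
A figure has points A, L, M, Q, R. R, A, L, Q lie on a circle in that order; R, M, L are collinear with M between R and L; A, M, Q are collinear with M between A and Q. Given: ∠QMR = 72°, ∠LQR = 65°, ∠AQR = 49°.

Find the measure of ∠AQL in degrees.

∠AQL = 16°

1. ∠LMQ = 108°  [linear pair at M on RL]
2. ∠LRQ = 59°  [△RMQ]
3. ∠QLR = 56°  [△RLQ]
4. ∠AQL = 16°  [△LMQ]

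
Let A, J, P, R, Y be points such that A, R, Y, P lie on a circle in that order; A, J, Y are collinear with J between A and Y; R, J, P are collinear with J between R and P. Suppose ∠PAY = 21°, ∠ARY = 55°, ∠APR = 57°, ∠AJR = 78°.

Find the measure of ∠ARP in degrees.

∠ARP = 34°

1. ∠APY = 125°  [cyclic ARYP, opposite ∠R+∠P]
2. ∠AYP = 34°  [△AYP]
3. ∠ARP = 34°  [same arc AP]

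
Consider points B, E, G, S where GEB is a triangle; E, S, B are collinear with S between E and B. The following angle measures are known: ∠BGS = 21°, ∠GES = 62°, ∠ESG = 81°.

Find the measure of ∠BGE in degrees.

∠BGE = 58°

1. ∠BEG = 62°  [S on ray EB]
2. ∠BSG = 99°  [linear pair at S on EB]
3. ∠GBS = 60°  [△GSB]
4. ∠EBG = 60°  [S on ray BE]
5. ∠BGE = 58°  [△GEB]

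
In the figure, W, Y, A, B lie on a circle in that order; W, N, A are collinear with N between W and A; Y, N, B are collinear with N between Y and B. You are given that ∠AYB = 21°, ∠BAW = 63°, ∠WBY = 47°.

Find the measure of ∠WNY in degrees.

1. ∠AWB = 21°  [same arc AB]
2. ∠BYW = 63°  [same arc WB]
3. ∠ABW = 96°  [△WAB]
4. ∠WAY = 47°  [same arc WY]
5. ∠AYW = 84°  [cyclic WYAB, opposite ∠Y+∠B]
6. ∠AWY = 49°  [△WYA]
7. ∠WNY = 68°  [△WNY]

∠WNY = 68°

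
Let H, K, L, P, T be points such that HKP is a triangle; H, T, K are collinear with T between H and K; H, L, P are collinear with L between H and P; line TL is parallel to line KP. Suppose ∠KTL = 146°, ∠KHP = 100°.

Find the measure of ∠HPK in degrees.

1. ∠HTL = 34°  [linear pair at T on HK]
2. ∠LHT = 100°  [T on HK, L on HP]
3. ∠HLT = 46°  [△HTL]
4. ∠HPK = 46°  [TL∥KP, corresponding at L]

∠HPK = 46°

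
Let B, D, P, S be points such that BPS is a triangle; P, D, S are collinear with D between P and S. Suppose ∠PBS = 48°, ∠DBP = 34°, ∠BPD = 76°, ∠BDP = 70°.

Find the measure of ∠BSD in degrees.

1. ∠BPS = 76°  [D on ray PS]
2. ∠BSP = 56°  [△BPS]
3. ∠BSD = 56°  [D on ray SP]

∠BSD = 56°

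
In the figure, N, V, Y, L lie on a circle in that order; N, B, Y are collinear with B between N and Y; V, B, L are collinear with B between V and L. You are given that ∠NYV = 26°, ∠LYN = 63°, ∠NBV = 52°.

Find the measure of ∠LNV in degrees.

1. ∠NLV = 26°  [same arc NV]
2. ∠LVN = 63°  [same arc NL]
3. ∠LNV = 91°  [△NVL]

∠LNV = 91°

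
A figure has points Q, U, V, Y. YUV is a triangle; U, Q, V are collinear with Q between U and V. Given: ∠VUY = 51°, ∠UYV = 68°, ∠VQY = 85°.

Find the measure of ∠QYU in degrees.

∠QYU = 34°

1. ∠QUY = 51°  [Q on ray UV]
2. ∠UQY = 95°  [linear pair at Q on UV]
3. ∠QYU = 34°  [△YUQ]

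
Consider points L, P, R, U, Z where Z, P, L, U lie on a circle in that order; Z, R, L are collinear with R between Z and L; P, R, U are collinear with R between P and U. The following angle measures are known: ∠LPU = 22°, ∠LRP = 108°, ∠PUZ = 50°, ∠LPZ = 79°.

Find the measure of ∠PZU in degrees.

1. ∠PLZ = 50°  [△PRL]
2. ∠PRZ = 72°  [linear pair at R on ZL]
3. ∠LZP = 51°  [△ZPL]
4. ∠UPZ = 57°  [△ZRP]
5. ∠PZU = 73°  [△ZPU]

∠PZU = 73°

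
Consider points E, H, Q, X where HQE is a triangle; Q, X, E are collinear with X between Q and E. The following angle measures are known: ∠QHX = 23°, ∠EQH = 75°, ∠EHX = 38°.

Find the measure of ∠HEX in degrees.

∠HEX = 44°

1. ∠HQX = 75°  [X on ray QE]
2. ∠HXQ = 82°  [△HQX]
3. ∠EXH = 98°  [linear pair at X on QE]
4. ∠HEX = 44°  [△HXE]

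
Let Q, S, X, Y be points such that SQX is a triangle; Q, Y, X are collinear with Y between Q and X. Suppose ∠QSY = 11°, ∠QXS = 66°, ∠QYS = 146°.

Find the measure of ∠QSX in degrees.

∠QSX = 91°

1. ∠SQY = 23°  [△SQY]
2. ∠SQX = 23°  [Y on ray QX]
3. ∠QSX = 91°  [△SQX]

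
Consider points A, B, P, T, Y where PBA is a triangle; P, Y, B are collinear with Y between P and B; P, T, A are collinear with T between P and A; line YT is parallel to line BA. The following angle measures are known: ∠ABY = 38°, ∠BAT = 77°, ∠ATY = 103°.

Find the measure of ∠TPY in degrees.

∠TPY = 65°

1. ∠ABP = 38°  [Y on ray BP]
2. ∠PTY = 77°  [linear pair at T on PA]
3. ∠PYT = 38°  [YT∥BA, corresponding at Y]
4. ∠TPY = 65°  [△PYT]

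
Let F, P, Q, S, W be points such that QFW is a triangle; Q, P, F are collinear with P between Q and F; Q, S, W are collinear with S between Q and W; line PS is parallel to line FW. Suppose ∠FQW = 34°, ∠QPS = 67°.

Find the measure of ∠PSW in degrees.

1. ∠PQS = 34°  [P on QF, S on QW]
2. ∠PSQ = 79°  [△QPS]
3. ∠PSW = 101°  [linear pair at S on QW]

∠PSW = 101°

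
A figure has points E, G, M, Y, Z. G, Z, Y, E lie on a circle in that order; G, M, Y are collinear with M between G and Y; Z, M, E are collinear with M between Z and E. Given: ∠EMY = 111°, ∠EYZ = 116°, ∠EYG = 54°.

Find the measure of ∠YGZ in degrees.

∠YGZ = 15°

1. ∠GMZ = 111°  [vertical angles at M]
2. ∠EZG = 54°  [same arc GE]
3. ∠YGZ = 15°  [△GMZ]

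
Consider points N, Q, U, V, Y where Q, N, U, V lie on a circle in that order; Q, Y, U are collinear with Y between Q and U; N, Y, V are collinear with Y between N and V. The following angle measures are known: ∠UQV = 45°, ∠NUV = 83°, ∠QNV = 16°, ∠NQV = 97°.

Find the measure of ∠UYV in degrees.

1. ∠UNV = 45°  [same arc UV]
2. ∠NVU = 52°  [△NUV]
3. ∠QUV = 16°  [same arc QV]
4. ∠UYV = 112°  [△UYV]

∠UYV = 112°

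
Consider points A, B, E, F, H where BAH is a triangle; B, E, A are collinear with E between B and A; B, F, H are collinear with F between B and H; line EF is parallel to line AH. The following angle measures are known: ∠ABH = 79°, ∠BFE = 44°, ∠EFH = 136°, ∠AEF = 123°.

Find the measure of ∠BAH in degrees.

∠BAH = 57°

1. ∠EBF = 79°  [E on BA, F on BH]
2. ∠BEF = 57°  [△BEF]
3. ∠BAH = 57°  [EF∥AH, corresponding at E]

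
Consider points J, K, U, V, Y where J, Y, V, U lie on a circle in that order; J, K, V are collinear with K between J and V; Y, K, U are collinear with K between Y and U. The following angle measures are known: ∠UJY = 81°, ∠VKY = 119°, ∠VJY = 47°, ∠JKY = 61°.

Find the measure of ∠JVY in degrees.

1. ∠UVY = 99°  [cyclic JYVU, opposite ∠J+∠V]
2. ∠VUY = 47°  [same arc YV]
3. ∠UYV = 34°  [△YVU]
4. ∠JVY = 27°  [△YKV]

∠JVY = 27°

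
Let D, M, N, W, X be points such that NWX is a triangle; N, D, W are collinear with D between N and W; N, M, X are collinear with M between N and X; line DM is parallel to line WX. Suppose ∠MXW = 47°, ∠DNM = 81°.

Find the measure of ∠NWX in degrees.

∠NWX = 52°

1. ∠NXW = 47°  [M on ray XN]
2. ∠WNX = 81°  [D on NW, M on NX]
3. ∠NWX = 52°  [△NWX]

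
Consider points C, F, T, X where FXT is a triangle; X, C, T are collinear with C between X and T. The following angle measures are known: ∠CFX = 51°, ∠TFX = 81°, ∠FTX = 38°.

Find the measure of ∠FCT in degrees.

∠FCT = 112°

1. ∠FXT = 61°  [△FXT]
2. ∠CXF = 61°  [C on ray XT]
3. ∠FCX = 68°  [△FXC]
4. ∠FCT = 112°  [linear pair at C on XT]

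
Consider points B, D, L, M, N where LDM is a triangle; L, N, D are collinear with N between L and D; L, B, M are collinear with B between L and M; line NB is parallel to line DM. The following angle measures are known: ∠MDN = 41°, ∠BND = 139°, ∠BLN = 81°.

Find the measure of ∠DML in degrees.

1. ∠LDM = 41°  [N on ray DL]
2. ∠DLM = 81°  [N on LD, B on LM]
3. ∠DML = 58°  [△LDM]

∠DML = 58°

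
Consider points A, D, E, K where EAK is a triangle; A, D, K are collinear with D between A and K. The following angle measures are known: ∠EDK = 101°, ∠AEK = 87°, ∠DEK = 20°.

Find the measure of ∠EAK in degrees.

1. ∠DKE = 59°  [△EDK]
2. ∠AKE = 59°  [D on ray KA]
3. ∠EAK = 34°  [△EAK]

∠EAK = 34°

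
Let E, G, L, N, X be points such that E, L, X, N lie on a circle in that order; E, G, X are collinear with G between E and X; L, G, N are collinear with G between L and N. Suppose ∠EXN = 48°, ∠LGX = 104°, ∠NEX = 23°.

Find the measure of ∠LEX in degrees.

1. ∠ELN = 48°  [same arc EN]
2. ∠EGL = 76°  [linear pair at G on EX]
3. ∠LEX = 56°  [△EGL]

∠LEX = 56°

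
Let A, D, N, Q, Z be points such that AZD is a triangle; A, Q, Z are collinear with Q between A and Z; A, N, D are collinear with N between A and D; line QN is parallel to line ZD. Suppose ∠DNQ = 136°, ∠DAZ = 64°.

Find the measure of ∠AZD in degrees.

1. ∠ANQ = 44°  [linear pair at N on AD]
2. ∠NAQ = 64°  [Q on AZ, N on AD]
3. ∠AQN = 72°  [△AQN]
4. ∠AZD = 72°  [QN∥ZD, corresponding at Q]

∠AZD = 72°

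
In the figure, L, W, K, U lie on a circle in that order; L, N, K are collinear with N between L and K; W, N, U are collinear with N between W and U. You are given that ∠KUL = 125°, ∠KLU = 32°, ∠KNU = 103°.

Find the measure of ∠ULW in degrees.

∠ULW = 86°

1. ∠LKU = 23°  [△LKU]
2. ∠LNU = 77°  [linear pair at N on LK]
3. ∠LWU = 23°  [same arc LU]
4. ∠LUW = 71°  [△LNU]
5. ∠ULW = 86°  [△LWU]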